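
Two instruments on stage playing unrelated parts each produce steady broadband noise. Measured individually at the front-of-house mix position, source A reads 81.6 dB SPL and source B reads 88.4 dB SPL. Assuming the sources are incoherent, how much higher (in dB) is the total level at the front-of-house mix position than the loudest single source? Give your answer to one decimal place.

Add the sources as powers (linear), then convert back to dB:
L_total = 10·log₁₀(10^(81.6/10) + 10^(88.4/10)) = 89.22 dB SPL.
Excess over the loudest (88.4 dB): 89.22 − 88.4 = 0.8 dB.

0.8 dB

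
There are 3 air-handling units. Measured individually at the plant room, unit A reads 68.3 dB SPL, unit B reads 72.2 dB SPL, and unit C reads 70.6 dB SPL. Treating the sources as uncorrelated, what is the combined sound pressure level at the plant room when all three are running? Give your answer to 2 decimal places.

Uncorrelated sources add in intensity (power), not in dB.
L_total = 10·log₁₀(10^(68.3/10) + 10^(72.2/10) + 10^(70.6/10)) = 10·log₁₀(34840000) = 75.42 dB SPL.

75.42 dB SPL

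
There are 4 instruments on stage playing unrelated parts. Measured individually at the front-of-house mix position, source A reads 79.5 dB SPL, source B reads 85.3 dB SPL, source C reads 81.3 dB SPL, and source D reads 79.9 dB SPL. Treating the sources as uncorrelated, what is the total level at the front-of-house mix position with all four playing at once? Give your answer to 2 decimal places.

Add the sources as powers (linear), then convert back to dB:
L_total = 10·log₁₀(10^(79.5/10) + 10^(85.3/10) + 10^(81.3/10) + 10^(79.9/10)) = 10·log₁₀(660600000) = 88.20 dB SPL.

88.20 dB SPL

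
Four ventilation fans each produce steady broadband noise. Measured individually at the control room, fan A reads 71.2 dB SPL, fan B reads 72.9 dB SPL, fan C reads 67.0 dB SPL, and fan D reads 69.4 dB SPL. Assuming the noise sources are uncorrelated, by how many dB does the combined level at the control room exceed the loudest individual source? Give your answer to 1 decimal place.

3.8 dB

Uncorrelated sources add in intensity (power), not in dB.
L_total = 10·log₁₀(10^(71.2/10) + 10^(72.9/10) + 10^(67.0/10) + 10^(69.4/10)) = 76.67 dB SPL.
Excess over the loudest (72.9 dB): 76.67 − 72.9 = 3.8 dB.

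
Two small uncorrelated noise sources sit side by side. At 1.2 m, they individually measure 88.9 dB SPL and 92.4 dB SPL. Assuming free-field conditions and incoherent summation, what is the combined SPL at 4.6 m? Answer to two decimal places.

82.33 dB SPL

Combined at 1.2 m: 10·log₁₀(10^(88.9/10)+10^(92.4/10)) = 94.004 dB SPL.
Then apply −20·log₁₀(4.6/1.2) = -11.672 dB → 82.33 dB SPL.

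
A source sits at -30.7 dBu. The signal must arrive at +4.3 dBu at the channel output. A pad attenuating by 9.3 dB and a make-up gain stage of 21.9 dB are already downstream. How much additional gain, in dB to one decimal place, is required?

22.4 dB

The required make-up gain is the shortfall in the dB sum.
G = +4.3 − (-30.7) + 9.3 − 21.9 = 22.4 dB.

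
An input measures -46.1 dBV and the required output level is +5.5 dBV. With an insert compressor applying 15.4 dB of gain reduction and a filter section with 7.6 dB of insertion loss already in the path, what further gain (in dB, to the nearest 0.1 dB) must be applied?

74.6 dB

The required make-up gain is the shortfall in the dB sum.
G = +5.5 − (-46.1) + 15.4 + 7.6 = 74.6 dB.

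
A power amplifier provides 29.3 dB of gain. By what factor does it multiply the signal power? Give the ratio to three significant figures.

Power ratio = 10^(dB/10).
10^(29.3/10) = 10^(2.930) = 851.

851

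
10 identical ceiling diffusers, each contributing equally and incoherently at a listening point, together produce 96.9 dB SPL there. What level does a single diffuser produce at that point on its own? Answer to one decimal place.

10 equal incoherent sources add 10·log₁₀(10) = 10.00 dB over one source.
L_one = 96.9 − 10.00 = 86.9 dB SPL.

86.9 dB SPL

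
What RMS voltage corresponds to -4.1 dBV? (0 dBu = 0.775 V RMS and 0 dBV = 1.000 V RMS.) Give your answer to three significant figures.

V = 1.000 V × 10^(-4.1/20).
= 1.000 × 0.6237 = 0.624 V.

0.624 V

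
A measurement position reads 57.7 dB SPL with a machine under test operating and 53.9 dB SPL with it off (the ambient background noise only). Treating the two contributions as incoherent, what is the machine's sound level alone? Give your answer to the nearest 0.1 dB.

55.4 dB SPL

Remove the background by subtracting linear intensities:
L_src = 10·log₁₀(10^(57.7/10) − 10^(53.9/10)) = 10·log₁₀(343400) = 55.4 dB SPL.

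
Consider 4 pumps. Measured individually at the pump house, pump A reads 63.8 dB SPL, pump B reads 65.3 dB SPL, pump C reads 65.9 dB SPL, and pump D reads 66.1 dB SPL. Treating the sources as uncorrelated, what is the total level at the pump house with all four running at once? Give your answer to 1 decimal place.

71.4 dB SPL

Incoherent sources sum as intensities:
L_total = 10·log₁₀(10^(63.8/10) + 10^(65.3/10) + 10^(65.9/10) + 10^(66.1/10)) = 10·log₁₀(13750000) = 71.4 dB SPL.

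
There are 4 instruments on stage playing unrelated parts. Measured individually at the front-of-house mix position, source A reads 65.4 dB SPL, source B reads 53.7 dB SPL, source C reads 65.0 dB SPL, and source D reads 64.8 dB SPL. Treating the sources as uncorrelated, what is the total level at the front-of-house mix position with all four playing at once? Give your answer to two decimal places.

69.95 dB SPL

Incoherent sources sum as intensities:
L_total = 10·log₁₀(10^(65.4/10) + 10^(53.7/10) + 10^(65.0/10) + 10^(64.8/10)) = 10·log₁₀(9884000) = 69.95 dB SPL.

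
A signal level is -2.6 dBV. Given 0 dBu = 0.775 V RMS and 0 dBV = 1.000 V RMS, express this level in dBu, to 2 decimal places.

The offset between the scales is 20·log₁₀(0.775/1.000) = −2.214 dB.
So dBu = -2.6 + 2.214 = -0.39 dBu.

-0.39 dBu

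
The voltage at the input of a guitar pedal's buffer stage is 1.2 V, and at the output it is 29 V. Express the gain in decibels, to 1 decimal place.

For a voltage ratio, dB = 20·log₁₀(V₂/V₁).
20·log₁₀(29/1.2) = 20·log₁₀(24.17) = 27.7 dB.

27.7 dB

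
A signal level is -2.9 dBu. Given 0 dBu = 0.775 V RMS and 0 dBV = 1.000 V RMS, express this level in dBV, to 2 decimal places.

The offset between the scales is 20·log₁₀(0.775/1.000) = −2.214 dB.
So dBV = -2.9 − 2.214 = -5.11 dBV.

-5.11 dBV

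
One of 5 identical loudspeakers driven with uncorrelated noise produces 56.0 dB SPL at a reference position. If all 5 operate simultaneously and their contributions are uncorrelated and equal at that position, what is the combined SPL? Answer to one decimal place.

63.0 dB SPL

5 equal incoherent sources raise the level by 10·log₁₀(5) = 6.99 dB.
L_total = 56.0 + 6.99 = 63.0 dB SPL.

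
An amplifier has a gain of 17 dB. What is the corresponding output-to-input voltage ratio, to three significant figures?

7.08

Voltage ratio = 10^(dB/20).
10^(17/20) = 10^(0.8500) = 7.08.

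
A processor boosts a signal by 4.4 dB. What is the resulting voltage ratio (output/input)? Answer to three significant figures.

1.66

Voltage ratio = 10^(dB/20).
10^(4.4/20) = 10^(0.2200) = 1.66.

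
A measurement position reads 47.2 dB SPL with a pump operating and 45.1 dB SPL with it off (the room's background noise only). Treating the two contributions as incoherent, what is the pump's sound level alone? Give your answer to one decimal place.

43.0 dB SPL

Remove the background by subtracting linear intensities:
L_src = 10·log₁₀(10^(47.2/10) − 10^(45.1/10)) = 10·log₁₀(20120) = 43.0 dB SPL.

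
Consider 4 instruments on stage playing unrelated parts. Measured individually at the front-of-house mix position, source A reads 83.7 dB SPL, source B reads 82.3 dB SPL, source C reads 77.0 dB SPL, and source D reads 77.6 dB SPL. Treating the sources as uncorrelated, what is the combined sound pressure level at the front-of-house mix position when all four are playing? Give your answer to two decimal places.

87.09 dB SPL

Uncorrelated sources add in intensity (power), not in dB.
L_total = 10·log₁₀(10^(83.7/10) + 10^(82.3/10) + 10^(77.0/10) + 10^(77.6/10)) = 10·log₁₀(511900000) = 87.09 dB SPL.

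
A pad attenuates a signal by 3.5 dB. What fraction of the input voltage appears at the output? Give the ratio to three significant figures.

0.668

Voltage ratio = 10^(dB/20).
10^(-3.5/20) = 10^(-0.1750) = 0.668.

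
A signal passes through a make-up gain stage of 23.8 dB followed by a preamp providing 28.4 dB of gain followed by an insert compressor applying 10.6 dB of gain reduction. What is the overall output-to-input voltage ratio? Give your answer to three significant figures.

120

Net gain = 23.8 + 28.4 + (−10.6) = 41.6 dB.
Voltage ratio = 10^(41.6/20) = 120.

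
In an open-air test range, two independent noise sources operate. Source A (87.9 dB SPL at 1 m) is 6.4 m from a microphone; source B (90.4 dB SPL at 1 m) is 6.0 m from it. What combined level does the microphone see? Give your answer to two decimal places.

76.58 dB SPL

At the listener: L_A = 87.9 − 20·log₁₀(6.4) = 71.776 dB; L_B = 90.4 − 20·log₁₀(6.0) = 74.837 dB.
Combined: 10·log₁₀(10^(71.776/10)+10^(74.837/10)) = 76.58 dB SPL.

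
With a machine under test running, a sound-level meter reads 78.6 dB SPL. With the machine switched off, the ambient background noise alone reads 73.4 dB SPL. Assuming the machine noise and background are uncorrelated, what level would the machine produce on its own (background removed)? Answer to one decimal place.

Subtract intensities: L_src = 10·log₁₀(10^(L_total/10) − 10^(L_bg/10)).
L_src = 10·log₁₀(10^(78.6/10) − 10^(73.4/10)) = 10·log₁₀(50570000) = 77.0 dB SPL.

77.0 dB SPL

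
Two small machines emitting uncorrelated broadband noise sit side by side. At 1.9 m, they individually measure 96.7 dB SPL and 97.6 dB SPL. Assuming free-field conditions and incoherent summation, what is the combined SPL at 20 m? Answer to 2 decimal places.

Combined at 1.9 m: 10·log₁₀(10^(96.7/10)+10^(97.6/10)) = 100.184 dB SPL.
Then apply −20·log₁₀(20/1.9) = -20.446 dB → 79.74 dB SPL.

79.74 dB SPL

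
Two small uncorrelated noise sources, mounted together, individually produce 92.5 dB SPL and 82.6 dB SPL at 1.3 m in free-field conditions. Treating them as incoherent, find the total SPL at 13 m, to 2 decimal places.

72.92 dB SPL

Combined at 1.3 m: 10·log₁₀(10^(92.5/10)+10^(82.6/10)) = 92.923 dB SPL.
Then apply −20·log₁₀(13/1.3) = -20.000 dB → 72.92 dB SPL.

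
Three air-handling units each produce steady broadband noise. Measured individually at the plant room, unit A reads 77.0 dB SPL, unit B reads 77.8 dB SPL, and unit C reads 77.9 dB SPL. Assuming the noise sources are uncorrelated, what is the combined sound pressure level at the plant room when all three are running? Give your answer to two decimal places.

Uncorrelated sources add in intensity (power), not in dB.
L_total = 10·log₁₀(10^(77.0/10) + 10^(77.8/10) + 10^(77.9/10)) = 10·log₁₀(172000000) = 82.36 dB SPL.

82.36 dB SPL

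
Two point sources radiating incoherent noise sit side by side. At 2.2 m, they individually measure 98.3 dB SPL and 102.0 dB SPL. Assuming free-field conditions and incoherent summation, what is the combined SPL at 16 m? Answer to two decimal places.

86.31 dB SPL

Combined at 2.2 m: 10·log₁₀(10^(98.3/10)+10^(102.0/10)) = 103.543 dB SPL.
Then apply −20·log₁₀(16/2.2) = -17.234 dB → 86.31 dB SPL.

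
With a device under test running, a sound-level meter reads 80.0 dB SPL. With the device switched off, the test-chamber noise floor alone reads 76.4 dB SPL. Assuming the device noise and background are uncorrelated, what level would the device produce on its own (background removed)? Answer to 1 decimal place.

77.5 dB SPL

Subtract intensities: L_src = 10·log₁₀(10^(L_total/10) − 10^(L_bg/10)).
L_src = 10·log₁₀(10^(80.0/10) − 10^(76.4/10)) = 10·log₁₀(56350000) = 77.5 dB SPL.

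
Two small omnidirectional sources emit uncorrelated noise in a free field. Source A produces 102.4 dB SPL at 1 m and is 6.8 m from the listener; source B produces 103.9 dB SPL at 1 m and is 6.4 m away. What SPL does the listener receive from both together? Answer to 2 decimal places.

89.89 dB SPL

At the listener: L_A = 102.4 − 20·log₁₀(6.8) = 85.750 dB; L_B = 103.9 − 20·log₁₀(6.4) = 87.776 dB.
Combined: 10·log₁₀(10^(85.750/10)+10^(87.776/10)) = 89.89 dB SPL.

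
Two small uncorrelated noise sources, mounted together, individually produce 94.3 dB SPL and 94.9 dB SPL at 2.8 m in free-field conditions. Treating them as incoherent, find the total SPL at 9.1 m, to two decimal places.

87.38 dB SPL

Combined at 2.8 m: 10·log₁₀(10^(94.3/10)+10^(94.9/10)) = 97.621 dB SPL.
Then apply −20·log₁₀(9.1/2.8) = -10.238 dB → 87.38 dB SPL.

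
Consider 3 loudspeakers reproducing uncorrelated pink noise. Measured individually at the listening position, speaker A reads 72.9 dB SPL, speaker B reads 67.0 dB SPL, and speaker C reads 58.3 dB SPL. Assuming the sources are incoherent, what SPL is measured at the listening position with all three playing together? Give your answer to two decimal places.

Incoherent sources sum as intensities:
L_total = 10·log₁₀(10^(72.9/10) + 10^(67.0/10) + 10^(58.3/10)) = 10·log₁₀(25190000) = 74.01 dB SPL.

74.01 dB SPL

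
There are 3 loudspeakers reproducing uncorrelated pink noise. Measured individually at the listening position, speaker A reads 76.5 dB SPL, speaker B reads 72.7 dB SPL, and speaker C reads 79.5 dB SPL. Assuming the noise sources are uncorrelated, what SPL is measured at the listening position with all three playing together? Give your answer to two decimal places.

81.83 dB SPL

Uncorrelated sources add in intensity (power), not in dB.
L_total = 10·log₁₀(10^(76.5/10) + 10^(72.7/10) + 10^(79.5/10)) = 10·log₁₀(152400000) = 81.83 dB SPL.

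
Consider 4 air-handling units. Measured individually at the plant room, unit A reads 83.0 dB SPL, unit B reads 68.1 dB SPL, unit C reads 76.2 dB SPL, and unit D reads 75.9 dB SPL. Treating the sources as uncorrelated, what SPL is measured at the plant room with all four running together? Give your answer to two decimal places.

84.57 dB SPL

Uncorrelated sources add in intensity (power), not in dB.
L_total = 10·log₁₀(10^(83.0/10) + 10^(68.1/10) + 10^(76.2/10) + 10^(75.9/10)) = 10·log₁₀(286600000) = 84.57 dB SPL.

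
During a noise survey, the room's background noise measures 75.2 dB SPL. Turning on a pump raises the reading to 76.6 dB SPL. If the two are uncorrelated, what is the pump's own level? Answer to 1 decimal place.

Remove the background by subtracting linear intensities:
L_src = 10·log₁₀(10^(76.6/10) − 10^(75.2/10)) = 10·log₁₀(12600000) = 71.0 dB SPL.

71.0 dB SPL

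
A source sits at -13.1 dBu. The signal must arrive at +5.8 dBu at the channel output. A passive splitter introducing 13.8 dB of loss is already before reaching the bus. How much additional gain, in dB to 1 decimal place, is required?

32.7 dB

The required make-up gain is the shortfall in the dB sum.
G = +5.8 − (-13.1) + 13.8 = 32.7 dB.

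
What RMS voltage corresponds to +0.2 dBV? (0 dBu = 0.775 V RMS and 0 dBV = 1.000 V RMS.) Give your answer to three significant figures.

V = 1.000 V × 10^(+0.2/20).
= 1.000 × 1.023 = 1.02 V.

1.02 V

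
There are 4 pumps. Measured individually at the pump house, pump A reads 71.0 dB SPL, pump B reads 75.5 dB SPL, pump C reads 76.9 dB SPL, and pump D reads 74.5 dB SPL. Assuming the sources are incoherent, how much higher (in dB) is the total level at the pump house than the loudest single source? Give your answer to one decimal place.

4.1 dB

Add the sources as powers (linear), then convert back to dB:
L_total = 10·log₁₀(10^(71.0/10) + 10^(75.5/10) + 10^(76.9/10) + 10^(74.5/10)) = 80.98 dB SPL.
Excess over the loudest (76.9 dB): 80.98 − 76.9 = 4.1 dB.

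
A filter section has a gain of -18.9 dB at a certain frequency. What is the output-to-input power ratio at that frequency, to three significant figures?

Power ratio = 10^(dB/10).
10^(-18.9/10) = 10^(-1.890) = 0.0129.

0.0129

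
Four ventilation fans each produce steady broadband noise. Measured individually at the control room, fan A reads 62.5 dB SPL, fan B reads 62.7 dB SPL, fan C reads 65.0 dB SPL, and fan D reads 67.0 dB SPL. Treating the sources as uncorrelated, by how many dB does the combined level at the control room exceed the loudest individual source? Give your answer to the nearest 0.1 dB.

Uncorrelated sources add in intensity (power), not in dB.
L_total = 10·log₁₀(10^(62.5/10) + 10^(62.7/10) + 10^(65.0/10) + 10^(67.0/10)) = 70.72 dB SPL.
Excess over the loudest (67.0 dB): 70.72 − 67.0 = 3.7 dB.

3.7 dB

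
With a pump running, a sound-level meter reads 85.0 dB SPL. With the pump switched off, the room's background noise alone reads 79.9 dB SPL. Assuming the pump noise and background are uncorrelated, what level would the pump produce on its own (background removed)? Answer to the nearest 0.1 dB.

Background correction is a power subtraction:
L_src = 10·log₁₀(10^(85.0/10) − 10^(79.9/10)) = 10·log₁₀(218500000) = 83.4 dB SPL.

83.4 dB SPL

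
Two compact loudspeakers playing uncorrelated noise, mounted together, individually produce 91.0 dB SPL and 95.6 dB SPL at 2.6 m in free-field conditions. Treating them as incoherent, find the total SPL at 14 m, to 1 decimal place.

Combined at 2.6 m: 10·log₁₀(10^(91.0/10)+10^(95.6/10)) = 96.89 dB SPL.
Then apply −20·log₁₀(14/2.6) = -14.62 dB → 82.3 dB SPL.

82.3 dB SPL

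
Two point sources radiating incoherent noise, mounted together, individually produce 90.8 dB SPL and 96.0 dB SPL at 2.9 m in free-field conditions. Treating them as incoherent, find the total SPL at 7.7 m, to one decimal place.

88.7 dB SPL

Combined at 2.9 m: 10·log₁₀(10^(90.8/10)+10^(96.0/10)) = 97.15 dB SPL.
Then apply −20·log₁₀(7.7/2.9) = -8.48 dB → 88.7 dB SPL.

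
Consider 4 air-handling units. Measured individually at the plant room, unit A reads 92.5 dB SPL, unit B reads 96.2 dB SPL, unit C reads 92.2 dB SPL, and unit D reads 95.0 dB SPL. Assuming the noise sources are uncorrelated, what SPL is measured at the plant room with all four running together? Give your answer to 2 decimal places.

Incoherent sources sum as intensities:
L_total = 10·log₁₀(10^(92.5/10) + 10^(96.2/10) + 10^(92.2/10) + 10^(95.0/10)) = 10·log₁₀(10769000000) = 100.32 dB SPL.

100.32 dB SPL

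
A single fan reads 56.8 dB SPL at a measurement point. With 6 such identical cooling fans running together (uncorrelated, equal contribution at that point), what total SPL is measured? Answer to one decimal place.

64.6 dB SPL

6 equal incoherent sources raise the level by 10·log₁₀(6) = 7.78 dB.
L_total = 56.8 + 7.78 = 64.6 dB SPL.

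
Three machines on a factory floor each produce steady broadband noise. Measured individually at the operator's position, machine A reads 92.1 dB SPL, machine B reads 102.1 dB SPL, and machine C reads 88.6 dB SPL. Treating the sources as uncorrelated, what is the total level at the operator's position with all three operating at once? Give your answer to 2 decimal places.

Uncorrelated sources add in intensity (power), not in dB.
L_total = 10·log₁₀(10^(92.1/10) + 10^(102.1/10) + 10^(88.6/10)) = 10·log₁₀(18564000000) = 102.69 dB SPL.

102.69 dB SPL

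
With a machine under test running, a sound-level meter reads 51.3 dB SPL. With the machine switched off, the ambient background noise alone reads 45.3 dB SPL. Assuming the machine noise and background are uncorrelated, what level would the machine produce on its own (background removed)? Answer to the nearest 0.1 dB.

50.0 dB SPL

Subtract intensities: L_src = 10·log₁₀(10^(L_total/10) − 10^(L_bg/10)).
L_src = 10·log₁₀(10^(51.3/10) − 10^(45.3/10)) = 10·log₁₀(101000) = 50.0 dB SPL.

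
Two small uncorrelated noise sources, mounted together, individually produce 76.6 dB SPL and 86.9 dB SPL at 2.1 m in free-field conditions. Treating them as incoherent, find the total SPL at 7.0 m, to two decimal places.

76.83 dB SPL

Combined at 2.1 m: 10·log₁₀(10^(76.6/10)+10^(86.9/10)) = 87.287 dB SPL.
Then apply −20·log₁₀(7.0/2.1) = -10.458 dB → 76.83 dB SPL.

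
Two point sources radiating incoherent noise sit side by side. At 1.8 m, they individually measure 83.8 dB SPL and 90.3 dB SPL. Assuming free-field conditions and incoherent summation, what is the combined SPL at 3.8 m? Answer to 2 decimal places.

Combined at 1.8 m: 10·log₁₀(10^(83.8/10)+10^(90.3/10)) = 91.177 dB SPL.
Then apply −20·log₁₀(3.8/1.8) = -6.490 dB → 84.69 dB SPL.

84.69 dB SPL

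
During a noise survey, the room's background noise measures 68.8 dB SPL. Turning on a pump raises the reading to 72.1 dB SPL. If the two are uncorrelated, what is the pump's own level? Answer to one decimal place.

69.4 dB SPL

Remove the background by subtracting linear intensities:
L_src = 10·log₁₀(10^(72.1/10) − 10^(68.8/10)) = 10·log₁₀(8632000) = 69.4 dB SPL.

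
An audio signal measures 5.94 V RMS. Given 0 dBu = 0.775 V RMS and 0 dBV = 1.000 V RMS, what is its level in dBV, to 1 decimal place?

+15.5 dBV

dBV = 20·log₁₀(V / 1.000 V).
20·log₁₀(5.94/1.000) = +15.5 dBV.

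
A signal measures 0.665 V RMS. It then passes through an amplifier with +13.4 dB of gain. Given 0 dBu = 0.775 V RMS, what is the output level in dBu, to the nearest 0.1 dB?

+12.1 dBu

Input level: 20·log₁₀(0.665/0.775) = -1.33 dBu.
Output: -1.33 + 13.4 = +12.1 dBu.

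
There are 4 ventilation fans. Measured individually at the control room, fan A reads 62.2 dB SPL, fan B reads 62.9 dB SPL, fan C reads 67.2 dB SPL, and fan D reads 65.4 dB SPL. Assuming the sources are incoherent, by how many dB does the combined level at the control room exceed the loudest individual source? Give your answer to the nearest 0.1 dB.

3.7 dB

Uncorrelated sources add in intensity (power), not in dB.
L_total = 10·log₁₀(10^(62.2/10) + 10^(62.9/10) + 10^(67.2/10) + 10^(65.4/10)) = 70.91 dB SPL.
Excess over the loudest (67.2 dB): 70.91 − 67.2 = 3.7 dB.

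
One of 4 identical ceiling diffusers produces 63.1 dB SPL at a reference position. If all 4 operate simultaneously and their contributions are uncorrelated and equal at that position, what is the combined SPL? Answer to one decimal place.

4 equal incoherent sources raise the level by 10·log₁₀(4) = 6.02 dB.
L_total = 63.1 + 6.02 = 69.1 dB SPL.

69.1 dB SPL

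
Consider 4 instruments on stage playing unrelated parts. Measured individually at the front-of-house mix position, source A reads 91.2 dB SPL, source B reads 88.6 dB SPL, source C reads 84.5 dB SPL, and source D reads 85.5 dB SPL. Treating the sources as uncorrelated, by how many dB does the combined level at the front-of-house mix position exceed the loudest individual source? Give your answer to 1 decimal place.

Uncorrelated sources add in intensity (power), not in dB.
L_total = 10·log₁₀(10^(91.2/10) + 10^(88.6/10) + 10^(84.5/10) + 10^(85.5/10)) = 94.28 dB SPL.
Excess over the loudest (91.2 dB): 94.28 − 91.2 = 3.1 dB.

3.1 dB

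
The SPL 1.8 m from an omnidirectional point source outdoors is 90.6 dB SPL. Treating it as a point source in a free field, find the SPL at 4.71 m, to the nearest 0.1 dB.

Inverse-square spreading gives ΔL = −20·log₁₀(d₂/d₁).
ΔL = −20·log₁₀(4.71/1.8) = -8.35 dB, so L₂ = 90.6 + (-8.35) = 82.2 dB SPL.

82.2 dB SPL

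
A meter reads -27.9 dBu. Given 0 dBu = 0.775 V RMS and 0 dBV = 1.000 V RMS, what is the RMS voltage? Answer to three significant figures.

V = 0.775 V × 10^(-27.9/20).
= 0.775 × 0.04027 = 0.0312 V.

0.0312 V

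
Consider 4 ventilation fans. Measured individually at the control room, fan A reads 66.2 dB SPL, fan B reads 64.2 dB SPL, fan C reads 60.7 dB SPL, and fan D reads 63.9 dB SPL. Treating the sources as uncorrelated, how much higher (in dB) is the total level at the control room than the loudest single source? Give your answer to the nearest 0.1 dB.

4.0 dB

Add the sources as powers (linear), then convert back to dB:
L_total = 10·log₁₀(10^(66.2/10) + 10^(64.2/10) + 10^(60.7/10) + 10^(63.9/10)) = 70.18 dB SPL.
Excess over the loudest (66.2 dB): 70.18 − 66.2 = 4.0 dB.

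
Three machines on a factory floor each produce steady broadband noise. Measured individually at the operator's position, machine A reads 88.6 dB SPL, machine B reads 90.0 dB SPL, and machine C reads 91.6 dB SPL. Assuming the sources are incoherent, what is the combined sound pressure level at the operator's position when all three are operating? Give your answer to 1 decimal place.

Add the sources as powers (linear), then convert back to dB:
L_total = 10·log₁₀(10^(88.6/10) + 10^(90.0/10) + 10^(91.6/10)) = 10·log₁₀(3170000000) = 95.0 dB SPL.

95.0 dB SPL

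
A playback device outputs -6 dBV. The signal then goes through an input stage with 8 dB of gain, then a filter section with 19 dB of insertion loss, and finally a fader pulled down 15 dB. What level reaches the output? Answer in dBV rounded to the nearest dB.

In dB, series stages simply add:
-6 + 8 − 19 − 15 = -32 dBV.

-32 dBV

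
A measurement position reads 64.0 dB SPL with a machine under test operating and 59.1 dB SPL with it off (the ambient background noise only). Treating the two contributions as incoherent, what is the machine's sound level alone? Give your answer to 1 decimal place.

Subtract intensities: L_src = 10·log₁₀(10^(L_total/10) − 10^(L_bg/10)).
L_src = 10·log₁₀(10^(64.0/10) − 10^(59.1/10)) = 10·log₁₀(1699000) = 62.3 dB SPL.

62.3 dB SPL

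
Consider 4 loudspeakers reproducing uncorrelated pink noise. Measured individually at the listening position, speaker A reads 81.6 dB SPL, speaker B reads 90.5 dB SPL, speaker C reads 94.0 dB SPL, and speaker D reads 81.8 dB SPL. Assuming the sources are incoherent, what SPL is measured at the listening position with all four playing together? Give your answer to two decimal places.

Uncorrelated sources add in intensity (power), not in dB.
L_total = 10·log₁₀(10^(81.6/10) + 10^(90.5/10) + 10^(94.0/10) + 10^(81.8/10)) = 10·log₁₀(3930000000) = 95.94 dB SPL.

95.94 dB SPL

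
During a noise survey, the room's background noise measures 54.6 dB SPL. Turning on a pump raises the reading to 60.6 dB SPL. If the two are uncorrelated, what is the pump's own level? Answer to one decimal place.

Subtract intensities: L_src = 10·log₁₀(10^(L_total/10) − 10^(L_bg/10)).
L_src = 10·log₁₀(10^(60.6/10) − 10^(54.6/10)) = 10·log₁₀(859800) = 59.3 dB SPL.

59.3 dB SPL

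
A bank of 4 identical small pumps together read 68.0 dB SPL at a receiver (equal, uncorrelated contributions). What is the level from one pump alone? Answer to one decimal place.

4 equal incoherent sources add 10·log₁₀(4) = 6.02 dB over one source.
L_one = 68.0 − 6.02 = 62.0 dB SPL.

62.0 dB SPL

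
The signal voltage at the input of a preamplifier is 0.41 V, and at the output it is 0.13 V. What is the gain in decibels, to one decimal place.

For a voltage ratio, dB = 20·log₁₀(V₂/V₁).
20·log₁₀(0.13/0.41) = 20·log₁₀(0.3171) = -10.0 dB.

-10.0 dB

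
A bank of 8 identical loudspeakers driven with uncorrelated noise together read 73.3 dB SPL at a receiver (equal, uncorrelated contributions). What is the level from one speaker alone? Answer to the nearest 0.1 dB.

64.3 dB SPL

8 equal incoherent sources add 10·log₁₀(8) = 9.03 dB over one source.
L_one = 73.3 − 9.03 = 64.3 dB SPL.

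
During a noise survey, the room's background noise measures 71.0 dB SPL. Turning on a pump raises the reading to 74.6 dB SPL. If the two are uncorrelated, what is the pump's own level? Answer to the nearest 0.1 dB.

Background correction is a power subtraction:
L_src = 10·log₁₀(10^(74.6/10) − 10^(71.0/10)) = 10·log₁₀(16250000) = 72.1 dB SPL.

72.1 dB SPL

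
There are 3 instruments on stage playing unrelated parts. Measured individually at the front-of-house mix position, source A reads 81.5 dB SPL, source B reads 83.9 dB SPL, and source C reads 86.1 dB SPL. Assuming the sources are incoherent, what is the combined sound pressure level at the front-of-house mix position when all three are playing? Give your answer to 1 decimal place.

Uncorrelated sources add in intensity (power), not in dB.
L_total = 10·log₁₀(10^(81.5/10) + 10^(83.9/10) + 10^(86.1/10)) = 10·log₁₀(794100000) = 89.0 dB SPL.

89.0 dB SPL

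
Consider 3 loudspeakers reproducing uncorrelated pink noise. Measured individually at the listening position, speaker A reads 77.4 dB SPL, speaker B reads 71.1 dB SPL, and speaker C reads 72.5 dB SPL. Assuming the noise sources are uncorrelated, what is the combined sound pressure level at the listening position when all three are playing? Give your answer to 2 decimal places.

Incoherent sources sum as intensities:
L_total = 10·log₁₀(10^(77.4/10) + 10^(71.1/10) + 10^(72.5/10)) = 10·log₁₀(85620000) = 79.33 dB SPL.

79.33 dB SPL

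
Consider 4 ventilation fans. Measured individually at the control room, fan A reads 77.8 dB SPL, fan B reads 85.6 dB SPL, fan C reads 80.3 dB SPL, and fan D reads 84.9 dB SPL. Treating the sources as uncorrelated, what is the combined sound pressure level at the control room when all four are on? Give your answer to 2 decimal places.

89.24 dB SPL

Add the sources as powers (linear), then convert back to dB:
L_total = 10·log₁₀(10^(77.8/10) + 10^(85.6/10) + 10^(80.3/10) + 10^(84.9/10)) = 10·log₁₀(839500000) = 89.24 dB SPL.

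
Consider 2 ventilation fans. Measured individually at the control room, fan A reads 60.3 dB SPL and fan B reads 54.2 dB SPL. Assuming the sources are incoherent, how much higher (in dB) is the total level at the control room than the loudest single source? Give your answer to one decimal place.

1.0 dB

Add the sources as powers (linear), then convert back to dB:
L_total = 10·log₁₀(10^(60.3/10) + 10^(54.2/10)) = 61.25 dB SPL.
Excess over the loudest (60.3 dB): 61.25 − 60.3 = 1.0 dB.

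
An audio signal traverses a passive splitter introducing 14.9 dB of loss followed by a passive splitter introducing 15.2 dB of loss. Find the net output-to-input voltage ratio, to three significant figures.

Net gain = (−14.9) + (−15.2) = -30.1 dB.
Voltage ratio = 10^(-30.1/20) = 0.0313.

0.0313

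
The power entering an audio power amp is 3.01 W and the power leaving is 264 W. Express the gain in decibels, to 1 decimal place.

For a power ratio, dB = 10·log₁₀(P₂/P₁).
10·log₁₀(264/3.01) = 10·log₁₀(87.71) = 19.4 dB.

19.4 dB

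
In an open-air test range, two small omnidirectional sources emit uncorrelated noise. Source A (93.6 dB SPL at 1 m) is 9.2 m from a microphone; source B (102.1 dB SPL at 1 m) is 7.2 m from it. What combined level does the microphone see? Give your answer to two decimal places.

85.31 dB SPL

At the listener: L_A = 93.6 − 20·log₁₀(9.2) = 74.324 dB; L_B = 102.1 − 20·log₁₀(7.2) = 84.953 dB.
Combined: 10·log₁₀(10^(74.324/10)+10^(84.953/10)) = 85.31 dB SPL.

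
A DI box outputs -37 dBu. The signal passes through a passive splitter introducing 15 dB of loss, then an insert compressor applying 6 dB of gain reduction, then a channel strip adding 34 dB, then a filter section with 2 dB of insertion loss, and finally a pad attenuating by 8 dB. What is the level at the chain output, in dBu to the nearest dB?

-34 dBu

Cascaded gains and losses add directly in dB.
-37 − 15 − 6 + 34 − 2 − 8 = -34 dBu.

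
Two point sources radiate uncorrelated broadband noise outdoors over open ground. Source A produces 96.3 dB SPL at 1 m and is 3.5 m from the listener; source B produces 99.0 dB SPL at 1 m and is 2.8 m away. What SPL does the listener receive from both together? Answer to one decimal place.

91.3 dB SPL

At the listener: L_A = 96.3 − 20·log₁₀(3.5) = 85.42 dB; L_B = 99.0 − 20·log₁₀(2.8) = 90.06 dB.
Combined: 10·log₁₀(10^(85.42/10)+10^(90.06/10)) = 91.3 dB SPL.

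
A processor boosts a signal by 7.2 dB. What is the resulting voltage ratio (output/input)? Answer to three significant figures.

2.29

Voltage ratio = 10^(dB/20).
10^(7.2/20) = 10^(0.3600) = 2.29.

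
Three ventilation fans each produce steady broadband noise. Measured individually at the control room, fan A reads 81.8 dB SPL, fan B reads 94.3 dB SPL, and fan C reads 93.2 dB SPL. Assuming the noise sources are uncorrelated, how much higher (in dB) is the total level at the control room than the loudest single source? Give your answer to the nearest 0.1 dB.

Incoherent sources sum as intensities:
L_total = 10·log₁₀(10^(81.8/10) + 10^(94.3/10) + 10^(93.2/10)) = 96.93 dB SPL.
Excess over the loudest (94.3 dB): 96.93 − 94.3 = 2.6 dB.

2.6 dB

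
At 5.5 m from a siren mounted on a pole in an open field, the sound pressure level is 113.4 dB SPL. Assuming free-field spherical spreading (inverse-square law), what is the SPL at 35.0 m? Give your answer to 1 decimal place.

97.3 dB SPL

Free-field point source: level drops by 20·log₁₀ of the distance ratio.
ΔL = −20·log₁₀(35.0/5.5) = -16.07 dB, so L₂ = 113.4 + (-16.07) = 97.3 dB SPL.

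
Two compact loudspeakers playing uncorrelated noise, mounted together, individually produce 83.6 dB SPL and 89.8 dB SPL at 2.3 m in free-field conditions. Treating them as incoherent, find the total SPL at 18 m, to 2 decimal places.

Combined at 2.3 m: 10·log₁₀(10^(83.6/10)+10^(89.8/10)) = 90.734 dB SPL.
Then apply −20·log₁₀(18/2.3) = -17.871 dB → 72.86 dB SPL.

72.86 dB SPL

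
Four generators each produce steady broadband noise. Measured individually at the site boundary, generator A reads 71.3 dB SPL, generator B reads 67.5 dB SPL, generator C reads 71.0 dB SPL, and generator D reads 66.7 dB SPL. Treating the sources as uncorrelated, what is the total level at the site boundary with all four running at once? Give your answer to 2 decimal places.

75.61 dB SPL

Add the sources as powers (linear), then convert back to dB:
L_total = 10·log₁₀(10^(71.3/10) + 10^(67.5/10) + 10^(71.0/10) + 10^(66.7/10)) = 10·log₁₀(36380000) = 75.61 dB SPL.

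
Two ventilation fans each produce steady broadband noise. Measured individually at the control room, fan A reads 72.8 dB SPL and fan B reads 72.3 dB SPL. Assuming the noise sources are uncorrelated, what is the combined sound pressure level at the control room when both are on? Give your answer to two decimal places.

75.57 dB SPL

Uncorrelated sources add in intensity (power), not in dB.
L_total = 10·log₁₀(10^(72.8/10) + 10^(72.3/10)) = 10·log₁₀(36040000) = 75.57 dB SPL.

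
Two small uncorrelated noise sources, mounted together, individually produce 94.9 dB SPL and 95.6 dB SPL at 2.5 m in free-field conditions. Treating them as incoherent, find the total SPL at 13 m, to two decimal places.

83.95 dB SPL

Combined at 2.5 m: 10·log₁₀(10^(94.9/10)+10^(95.6/10)) = 98.274 dB SPL.
Then apply −20·log₁₀(13/2.5) = -14.320 dB → 83.95 dB SPL.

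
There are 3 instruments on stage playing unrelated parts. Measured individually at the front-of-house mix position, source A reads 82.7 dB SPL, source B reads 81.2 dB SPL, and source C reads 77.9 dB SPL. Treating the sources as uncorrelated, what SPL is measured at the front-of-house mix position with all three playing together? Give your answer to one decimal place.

85.8 dB SPL

Uncorrelated sources add in intensity (power), not in dB.
L_total = 10·log₁₀(10^(82.7/10) + 10^(81.2/10) + 10^(77.9/10)) = 10·log₁₀(379700000) = 85.8 dB SPL.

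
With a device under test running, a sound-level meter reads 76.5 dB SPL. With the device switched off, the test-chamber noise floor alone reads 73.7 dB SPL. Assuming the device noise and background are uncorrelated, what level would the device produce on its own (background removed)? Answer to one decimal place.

Subtract intensities: L_src = 10·log₁₀(10^(L_total/10) − 10^(L_bg/10)).
L_src = 10·log₁₀(10^(76.5/10) − 10^(73.7/10)) = 10·log₁₀(21230000) = 73.3 dB SPL.

73.3 dB SPL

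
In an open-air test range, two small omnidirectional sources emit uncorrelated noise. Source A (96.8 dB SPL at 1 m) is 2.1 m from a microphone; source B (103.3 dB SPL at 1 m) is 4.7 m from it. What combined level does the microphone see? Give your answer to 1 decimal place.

93.1 dB SPL

At the listener: L_A = 96.8 − 20·log₁₀(2.1) = 90.36 dB; L_B = 103.3 − 20·log₁₀(4.7) = 89.86 dB.
Combined: 10·log₁₀(10^(90.36/10)+10^(89.86/10)) = 93.1 dB SPL.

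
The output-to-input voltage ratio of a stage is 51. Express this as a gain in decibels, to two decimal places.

34.15 dB

Voltage is an amplitude quantity, so gain = 20·log₁₀(V_out/V_in).
20·log₁₀(51) = 34.15 dB.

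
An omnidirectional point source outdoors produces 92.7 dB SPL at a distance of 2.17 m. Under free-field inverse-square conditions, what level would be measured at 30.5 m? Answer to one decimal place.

69.7 dB SPL

For a point source in a free field, ΔL = −20·log₁₀(d₂/d₁).
ΔL = −20·log₁₀(30.5/2.17) = -22.96 dB, so L₂ = 92.7 + (-22.96) = 69.7 dB SPL.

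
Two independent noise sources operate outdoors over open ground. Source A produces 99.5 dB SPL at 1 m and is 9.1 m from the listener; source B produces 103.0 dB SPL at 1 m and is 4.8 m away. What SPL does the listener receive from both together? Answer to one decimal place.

At the listener: L_A = 99.5 − 20·log₁₀(9.1) = 80.32 dB; L_B = 103.0 − 20·log₁₀(4.8) = 89.38 dB.
Combined: 10·log₁₀(10^(80.32/10)+10^(89.38/10)) = 89.9 dB SPL.

89.9 dB SPL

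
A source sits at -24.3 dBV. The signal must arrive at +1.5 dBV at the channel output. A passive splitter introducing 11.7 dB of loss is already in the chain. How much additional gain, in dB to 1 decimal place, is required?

37.5 dB

The required make-up gain is the shortfall in the dB sum.
G = +1.5 − (-24.3) + 11.7 = 37.5 dB.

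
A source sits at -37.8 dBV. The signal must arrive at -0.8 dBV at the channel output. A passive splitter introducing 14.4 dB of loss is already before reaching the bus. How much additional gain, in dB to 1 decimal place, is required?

The required make-up gain is the shortfall in the dB sum.
G = -0.8 − (-37.8) + 14.4 = 51.4 dB.

51.4 dB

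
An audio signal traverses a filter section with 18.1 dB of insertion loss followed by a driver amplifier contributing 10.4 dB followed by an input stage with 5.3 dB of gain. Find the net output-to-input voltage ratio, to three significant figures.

Net gain = (−18.1) + 10.4 + 5.3 = -2.4 dB.
Voltage ratio = 10^(-2.4/20) = 0.759.

0.759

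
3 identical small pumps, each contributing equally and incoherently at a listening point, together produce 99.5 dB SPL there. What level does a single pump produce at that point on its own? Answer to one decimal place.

94.7 dB SPL

3 equal incoherent sources add 10·log₁₀(3) = 4.77 dB over one source.
L_one = 99.5 − 4.77 = 94.7 dB SPL.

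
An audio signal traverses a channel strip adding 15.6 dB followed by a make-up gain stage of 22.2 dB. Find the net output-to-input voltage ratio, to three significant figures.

Net gain = 15.6 + 22.2 = 37.8 dB.
Voltage ratio = 10^(37.8/20) = 77.6.

77.6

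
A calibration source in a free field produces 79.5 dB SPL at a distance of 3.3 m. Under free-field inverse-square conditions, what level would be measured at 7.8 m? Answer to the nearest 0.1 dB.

Free-field point source: level drops by 20·log₁₀ of the distance ratio.
ΔL = −20·log₁₀(7.8/3.3) = -7.47 dB, so L₂ = 79.5 + (-7.47) = 72.0 dB SPL.

72.0 dB SPL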